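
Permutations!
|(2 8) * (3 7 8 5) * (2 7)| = 6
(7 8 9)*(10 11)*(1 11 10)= (1 11)(7 8 9)= [0, 11, 2, 3, 4, 5, 6, 8, 9, 7, 10, 1]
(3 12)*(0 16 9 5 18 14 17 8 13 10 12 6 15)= [16, 1, 2, 6, 4, 18, 15, 7, 13, 5, 12, 11, 3, 10, 17, 0, 9, 8, 14]= (0 16 9 5 18 14 17 8 13 10 12 3 6 15)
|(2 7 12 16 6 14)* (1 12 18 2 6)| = |(1 12 16)(2 7 18)(6 14)| = 6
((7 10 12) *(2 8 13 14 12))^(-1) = (2 10 7 12 14 13 8) = [0, 1, 10, 3, 4, 5, 6, 12, 2, 9, 7, 11, 14, 8, 13]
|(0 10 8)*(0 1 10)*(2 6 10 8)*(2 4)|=4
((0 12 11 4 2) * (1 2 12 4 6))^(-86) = (0 1 11 4 2 6 12) = [1, 11, 6, 3, 2, 5, 12, 7, 8, 9, 10, 4, 0]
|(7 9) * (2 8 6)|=|(2 8 6)(7 9)|=6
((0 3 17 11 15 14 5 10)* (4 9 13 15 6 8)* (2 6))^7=(0 4)(2 14)(3 9)(5 6)(8 10)(11 15)(13 17)=[4, 1, 14, 9, 0, 6, 5, 7, 10, 3, 8, 15, 12, 17, 2, 11, 16, 13]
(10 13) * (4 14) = (4 14)(10 13) = [0, 1, 2, 3, 14, 5, 6, 7, 8, 9, 13, 11, 12, 10, 4]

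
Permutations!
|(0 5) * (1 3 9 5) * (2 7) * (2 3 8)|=8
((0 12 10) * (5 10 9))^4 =(0 10 5 9 12) =[10, 1, 2, 3, 4, 9, 6, 7, 8, 12, 5, 11, 0]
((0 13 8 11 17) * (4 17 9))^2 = [8, 1, 2, 3, 0, 5, 6, 7, 9, 17, 10, 4, 12, 11, 14, 15, 16, 13] = (0 8 9 17 13 11 4)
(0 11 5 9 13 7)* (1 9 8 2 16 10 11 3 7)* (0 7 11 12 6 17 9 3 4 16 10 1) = (0 4 16 1 3 11 5 8 2 10 12 6 17 9 13) = [4, 3, 10, 11, 16, 8, 17, 7, 2, 13, 12, 5, 6, 0, 14, 15, 1, 9]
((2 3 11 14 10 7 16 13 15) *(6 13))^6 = (2 16 11 13 10)(3 6 14 15 7) = [0, 1, 16, 6, 4, 5, 14, 3, 8, 9, 2, 13, 12, 10, 15, 7, 11]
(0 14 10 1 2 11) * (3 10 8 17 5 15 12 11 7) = (0 14 8 17 5 15 12 11)(1 2 7 3 10) = [14, 2, 7, 10, 4, 15, 6, 3, 17, 9, 1, 0, 11, 13, 8, 12, 16, 5]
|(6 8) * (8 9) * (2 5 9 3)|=|(2 5 9 8 6 3)|=6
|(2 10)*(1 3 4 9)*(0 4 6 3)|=|(0 4 9 1)(2 10)(3 6)|=4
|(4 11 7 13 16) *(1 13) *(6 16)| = |(1 13 6 16 4 11 7)| = 7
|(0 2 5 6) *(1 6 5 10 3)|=|(0 2 10 3 1 6)|=6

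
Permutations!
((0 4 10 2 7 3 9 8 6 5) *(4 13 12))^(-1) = (0 5 6 8 9 3 7 2 10 4 12 13) = [5, 1, 10, 7, 12, 6, 8, 2, 9, 3, 4, 11, 13, 0]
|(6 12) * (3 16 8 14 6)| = |(3 16 8 14 6 12)| = 6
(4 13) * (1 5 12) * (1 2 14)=[0, 5, 14, 3, 13, 12, 6, 7, 8, 9, 10, 11, 2, 4, 1]=(1 5 12 2 14)(4 13)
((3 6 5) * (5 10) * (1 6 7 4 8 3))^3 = (1 5 10 6)(3 8 4 7) = [0, 5, 2, 8, 7, 10, 1, 3, 4, 9, 6]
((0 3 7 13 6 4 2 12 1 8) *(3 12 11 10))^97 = (0 12 1 8)(2 11 10 3 7 13 6 4) = [12, 8, 11, 7, 2, 5, 4, 13, 0, 9, 3, 10, 1, 6]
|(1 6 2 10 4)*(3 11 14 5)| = |(1 6 2 10 4)(3 11 14 5)| = 20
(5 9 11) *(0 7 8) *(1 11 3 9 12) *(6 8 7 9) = [9, 11, 2, 6, 4, 12, 8, 7, 0, 3, 10, 5, 1] = (0 9 3 6 8)(1 11 5 12)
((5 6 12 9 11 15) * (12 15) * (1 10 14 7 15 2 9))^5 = [0, 5, 10, 3, 4, 12, 1, 9, 8, 14, 6, 7, 15, 13, 2, 11] = (1 5 12 15 11 7 9 14 2 10 6)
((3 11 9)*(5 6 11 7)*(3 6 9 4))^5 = (3 11 9 7 4 6 5) = [0, 1, 2, 11, 6, 3, 5, 4, 8, 7, 10, 9]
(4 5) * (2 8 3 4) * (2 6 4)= (2 8 3)(4 5 6)= [0, 1, 8, 2, 5, 6, 4, 7, 3]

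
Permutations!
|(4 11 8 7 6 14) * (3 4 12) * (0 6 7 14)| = |(0 6)(3 4 11 8 14 12)| = 6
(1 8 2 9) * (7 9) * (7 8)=(1 7 9)(2 8)=[0, 7, 8, 3, 4, 5, 6, 9, 2, 1]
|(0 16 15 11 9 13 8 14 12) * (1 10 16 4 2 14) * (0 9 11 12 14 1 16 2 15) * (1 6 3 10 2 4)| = |(0 1 2 6 3 10 4 15 12 9 13 8 16)| = 13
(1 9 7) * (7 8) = (1 9 8 7) = [0, 9, 2, 3, 4, 5, 6, 1, 7, 8]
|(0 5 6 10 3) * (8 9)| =10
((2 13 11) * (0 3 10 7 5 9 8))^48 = [8, 1, 2, 0, 4, 7, 6, 10, 9, 5, 3, 11, 12, 13] = (13)(0 8 9 5 7 10 3)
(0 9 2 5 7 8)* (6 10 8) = (0 9 2 5 7 6 10 8) = [9, 1, 5, 3, 4, 7, 10, 6, 0, 2, 8]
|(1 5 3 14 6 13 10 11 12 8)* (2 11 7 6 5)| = 60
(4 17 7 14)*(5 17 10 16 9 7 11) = [0, 1, 2, 3, 10, 17, 6, 14, 8, 7, 16, 5, 12, 13, 4, 15, 9, 11] = (4 10 16 9 7 14)(5 17 11)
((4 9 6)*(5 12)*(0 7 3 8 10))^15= [0, 1, 2, 3, 4, 12, 6, 7, 8, 9, 10, 11, 5]= (5 12)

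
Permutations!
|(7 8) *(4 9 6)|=|(4 9 6)(7 8)|=6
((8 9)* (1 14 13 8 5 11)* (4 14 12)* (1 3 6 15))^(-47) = (1 12 4 14 13 8 9 5 11 3 6 15) = [0, 12, 2, 6, 14, 11, 15, 7, 9, 5, 10, 3, 4, 8, 13, 1]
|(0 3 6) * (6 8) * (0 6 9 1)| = 5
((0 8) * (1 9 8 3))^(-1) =(0 8 9 1 3) =[8, 3, 2, 0, 4, 5, 6, 7, 9, 1]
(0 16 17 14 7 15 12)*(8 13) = (0 16 17 14 7 15 12)(8 13) = [16, 1, 2, 3, 4, 5, 6, 15, 13, 9, 10, 11, 0, 8, 7, 12, 17, 14]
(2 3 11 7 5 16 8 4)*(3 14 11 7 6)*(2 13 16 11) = (2 14)(3 7 5 11 6)(4 13 16 8) = [0, 1, 14, 7, 13, 11, 3, 5, 4, 9, 10, 6, 12, 16, 2, 15, 8]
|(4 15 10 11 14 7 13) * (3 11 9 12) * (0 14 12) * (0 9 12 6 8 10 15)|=30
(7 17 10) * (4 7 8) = (4 7 17 10 8) = [0, 1, 2, 3, 7, 5, 6, 17, 4, 9, 8, 11, 12, 13, 14, 15, 16, 10]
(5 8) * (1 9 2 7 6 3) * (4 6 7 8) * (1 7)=(1 9 2 8 5 4 6 3 7)=[0, 9, 8, 7, 6, 4, 3, 1, 5, 2]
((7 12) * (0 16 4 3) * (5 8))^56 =[0, 1, 2, 3, 4, 5, 6, 7, 8, 9, 10, 11, 12, 13, 14, 15, 16] =(16)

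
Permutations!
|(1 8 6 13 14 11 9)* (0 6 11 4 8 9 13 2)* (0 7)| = |(0 6 2 7)(1 9)(4 8 11 13 14)| = 20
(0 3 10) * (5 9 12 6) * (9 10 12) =(0 3 12 6 5 10) =[3, 1, 2, 12, 4, 10, 5, 7, 8, 9, 0, 11, 6]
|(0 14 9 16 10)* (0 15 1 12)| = 8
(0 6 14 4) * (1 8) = (0 6 14 4)(1 8) = [6, 8, 2, 3, 0, 5, 14, 7, 1, 9, 10, 11, 12, 13, 4]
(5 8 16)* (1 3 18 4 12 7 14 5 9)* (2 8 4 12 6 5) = (1 3 18 12 7 14 2 8 16 9)(4 6 5) = [0, 3, 8, 18, 6, 4, 5, 14, 16, 1, 10, 11, 7, 13, 2, 15, 9, 17, 12]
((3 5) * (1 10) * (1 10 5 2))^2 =(10)(1 3)(2 5) =[0, 3, 5, 1, 4, 2, 6, 7, 8, 9, 10]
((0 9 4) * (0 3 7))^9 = (0 7 3 4 9) = [7, 1, 2, 4, 9, 5, 6, 3, 8, 0]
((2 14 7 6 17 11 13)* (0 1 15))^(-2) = (0 1 15)(2 11 6 14 13 17 7) = [1, 15, 11, 3, 4, 5, 14, 2, 8, 9, 10, 6, 12, 17, 13, 0, 16, 7]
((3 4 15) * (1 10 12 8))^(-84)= (15)= [0, 1, 2, 3, 4, 5, 6, 7, 8, 9, 10, 11, 12, 13, 14, 15]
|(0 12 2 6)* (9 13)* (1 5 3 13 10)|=|(0 12 2 6)(1 5 3 13 9 10)|=12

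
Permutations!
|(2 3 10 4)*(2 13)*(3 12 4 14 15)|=|(2 12 4 13)(3 10 14 15)|=4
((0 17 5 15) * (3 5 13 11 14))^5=(0 3 13 15 14 17 5 11)=[3, 1, 2, 13, 4, 11, 6, 7, 8, 9, 10, 0, 12, 15, 17, 14, 16, 5]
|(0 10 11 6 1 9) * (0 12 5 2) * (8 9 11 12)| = |(0 10 12 5 2)(1 11 6)(8 9)| = 30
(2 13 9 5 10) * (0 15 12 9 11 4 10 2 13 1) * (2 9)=(0 15 12 2 1)(4 10 13 11)(5 9)=[15, 0, 1, 3, 10, 9, 6, 7, 8, 5, 13, 4, 2, 11, 14, 12]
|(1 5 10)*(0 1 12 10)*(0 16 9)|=10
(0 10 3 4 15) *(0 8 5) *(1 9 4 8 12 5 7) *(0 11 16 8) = (0 10 3)(1 9 4 15 12 5 11 16 8 7) = [10, 9, 2, 0, 15, 11, 6, 1, 7, 4, 3, 16, 5, 13, 14, 12, 8]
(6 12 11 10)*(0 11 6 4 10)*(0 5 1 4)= [11, 4, 2, 3, 10, 1, 12, 7, 8, 9, 0, 5, 6]= (0 11 5 1 4 10)(6 12)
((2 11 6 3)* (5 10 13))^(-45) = [0, 1, 3, 6, 4, 5, 11, 7, 8, 9, 10, 2, 12, 13] = (13)(2 3 6 11)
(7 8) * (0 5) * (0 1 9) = (0 5 1 9)(7 8) = [5, 9, 2, 3, 4, 1, 6, 8, 7, 0]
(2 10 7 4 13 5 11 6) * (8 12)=(2 10 7 4 13 5 11 6)(8 12)=[0, 1, 10, 3, 13, 11, 2, 4, 12, 9, 7, 6, 8, 5]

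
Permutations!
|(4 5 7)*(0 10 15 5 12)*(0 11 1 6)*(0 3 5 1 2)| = |(0 10 15 1 6 3 5 7 4 12 11 2)| = 12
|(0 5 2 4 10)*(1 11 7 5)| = 8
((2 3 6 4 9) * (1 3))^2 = [0, 6, 3, 4, 2, 5, 9, 7, 8, 1] = (1 6 9)(2 3 4)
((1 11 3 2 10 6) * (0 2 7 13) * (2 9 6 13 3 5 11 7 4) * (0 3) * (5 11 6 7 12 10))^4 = (0 9 7)(1 3 6 13 5 10 2 12 4) = [9, 3, 12, 6, 1, 10, 13, 0, 8, 7, 2, 11, 4, 5]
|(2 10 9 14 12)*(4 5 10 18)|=|(2 18 4 5 10 9 14 12)|=8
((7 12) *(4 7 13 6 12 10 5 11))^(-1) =(4 11 5 10 7)(6 13 12) =[0, 1, 2, 3, 11, 10, 13, 4, 8, 9, 7, 5, 6, 12]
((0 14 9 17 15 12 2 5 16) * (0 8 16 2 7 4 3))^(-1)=(0 3 4 7 12 15 17 9 14)(2 5)(8 16)=[3, 1, 5, 4, 7, 2, 6, 12, 16, 14, 10, 11, 15, 13, 0, 17, 8, 9]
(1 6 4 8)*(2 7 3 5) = (1 6 4 8)(2 7 3 5) = [0, 6, 7, 5, 8, 2, 4, 3, 1]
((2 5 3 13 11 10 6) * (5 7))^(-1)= (2 6 10 11 13 3 5 7)= [0, 1, 6, 5, 4, 7, 10, 2, 8, 9, 11, 13, 12, 3]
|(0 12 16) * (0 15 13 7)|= 6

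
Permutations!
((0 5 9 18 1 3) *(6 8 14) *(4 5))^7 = (18)(6 8 14) = [0, 1, 2, 3, 4, 5, 8, 7, 14, 9, 10, 11, 12, 13, 6, 15, 16, 17, 18]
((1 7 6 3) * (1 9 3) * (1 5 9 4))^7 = (9) = [0, 1, 2, 3, 4, 5, 6, 7, 8, 9]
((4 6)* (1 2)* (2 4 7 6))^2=(7)(1 2 4)=[0, 2, 4, 3, 1, 5, 6, 7]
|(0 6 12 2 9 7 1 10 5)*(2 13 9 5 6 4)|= |(0 4 2 5)(1 10 6 12 13 9 7)|= 28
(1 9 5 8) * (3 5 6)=(1 9 6 3 5 8)=[0, 9, 2, 5, 4, 8, 3, 7, 1, 6]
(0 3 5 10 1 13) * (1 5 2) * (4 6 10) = (0 3 2 1 13)(4 6 10 5) = [3, 13, 1, 2, 6, 4, 10, 7, 8, 9, 5, 11, 12, 0]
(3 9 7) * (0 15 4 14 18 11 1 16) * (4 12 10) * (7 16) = (0 15 12 10 4 14 18 11 1 7 3 9 16) = [15, 7, 2, 9, 14, 5, 6, 3, 8, 16, 4, 1, 10, 13, 18, 12, 0, 17, 11]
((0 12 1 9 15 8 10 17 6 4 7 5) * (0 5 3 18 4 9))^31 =[12, 0, 2, 7, 18, 5, 9, 4, 10, 15, 17, 11, 1, 13, 14, 8, 16, 6, 3] =(0 12 1)(3 7 4 18)(6 9 15 8 10 17)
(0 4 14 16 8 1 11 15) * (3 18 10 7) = (0 4 14 16 8 1 11 15)(3 18 10 7) = [4, 11, 2, 18, 14, 5, 6, 3, 1, 9, 7, 15, 12, 13, 16, 0, 8, 17, 10]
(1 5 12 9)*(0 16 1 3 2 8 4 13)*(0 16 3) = (0 3 2 8 4 13 16 1 5 12 9) = [3, 5, 8, 2, 13, 12, 6, 7, 4, 0, 10, 11, 9, 16, 14, 15, 1]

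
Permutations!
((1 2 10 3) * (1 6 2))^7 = (2 6 3 10) = [0, 1, 6, 10, 4, 5, 3, 7, 8, 9, 2]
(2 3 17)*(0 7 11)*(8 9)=(0 7 11)(2 3 17)(8 9)=[7, 1, 3, 17, 4, 5, 6, 11, 9, 8, 10, 0, 12, 13, 14, 15, 16, 2]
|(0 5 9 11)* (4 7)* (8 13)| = 4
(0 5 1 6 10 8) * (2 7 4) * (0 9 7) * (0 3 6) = [5, 0, 3, 6, 2, 1, 10, 4, 9, 7, 8] = (0 5 1)(2 3 6 10 8 9 7 4)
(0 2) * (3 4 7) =(0 2)(3 4 7) =[2, 1, 0, 4, 7, 5, 6, 3]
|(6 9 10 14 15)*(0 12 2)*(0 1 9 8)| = |(0 12 2 1 9 10 14 15 6 8)| = 10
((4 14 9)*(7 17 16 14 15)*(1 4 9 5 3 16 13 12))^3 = (1 7 12 15 13 4 17)(3 5 14 16) = [0, 7, 2, 5, 17, 14, 6, 12, 8, 9, 10, 11, 15, 4, 16, 13, 3, 1]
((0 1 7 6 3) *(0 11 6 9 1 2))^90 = (11) = [0, 1, 2, 3, 4, 5, 6, 7, 8, 9, 10, 11]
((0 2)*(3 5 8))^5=[2, 1, 0, 8, 4, 3, 6, 7, 5]=(0 2)(3 8 5)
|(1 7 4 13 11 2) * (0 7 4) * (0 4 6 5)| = |(0 7 4 13 11 2 1 6 5)| = 9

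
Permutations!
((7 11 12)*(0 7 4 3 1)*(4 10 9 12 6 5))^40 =[0, 1, 2, 3, 4, 5, 6, 7, 8, 12, 9, 11, 10] =(9 12 10)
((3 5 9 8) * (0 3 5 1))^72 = (9) = [0, 1, 2, 3, 4, 5, 6, 7, 8, 9]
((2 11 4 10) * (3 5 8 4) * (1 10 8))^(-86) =(1 3 2)(5 11 10) =[0, 3, 1, 2, 4, 11, 6, 7, 8, 9, 5, 10]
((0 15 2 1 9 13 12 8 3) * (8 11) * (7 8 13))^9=(0 15 2 1 9 7 8 3)=[15, 9, 1, 0, 4, 5, 6, 8, 3, 7, 10, 11, 12, 13, 14, 2]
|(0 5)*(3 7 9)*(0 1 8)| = 12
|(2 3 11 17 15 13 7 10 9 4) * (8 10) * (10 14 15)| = |(2 3 11 17 10 9 4)(7 8 14 15 13)| = 35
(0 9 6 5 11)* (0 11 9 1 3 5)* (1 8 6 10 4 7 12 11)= (0 8 6)(1 3 5 9 10 4 7 12 11)= [8, 3, 2, 5, 7, 9, 0, 12, 6, 10, 4, 1, 11]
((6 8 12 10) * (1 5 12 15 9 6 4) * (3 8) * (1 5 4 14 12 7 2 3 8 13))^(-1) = (1 13 3 2 7 5 4)(6 9 15 8)(10 12 14) = [0, 13, 7, 2, 1, 4, 9, 5, 6, 15, 12, 11, 14, 3, 10, 8]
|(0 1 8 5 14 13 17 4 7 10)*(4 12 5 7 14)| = 30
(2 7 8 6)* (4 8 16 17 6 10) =(2 7 16 17 6)(4 8 10) =[0, 1, 7, 3, 8, 5, 2, 16, 10, 9, 4, 11, 12, 13, 14, 15, 17, 6]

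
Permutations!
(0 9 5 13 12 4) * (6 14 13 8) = [9, 1, 2, 3, 0, 8, 14, 7, 6, 5, 10, 11, 4, 12, 13] = (0 9 5 8 6 14 13 12 4)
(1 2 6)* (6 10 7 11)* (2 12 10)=(1 12 10 7 11 6)=[0, 12, 2, 3, 4, 5, 1, 11, 8, 9, 7, 6, 10]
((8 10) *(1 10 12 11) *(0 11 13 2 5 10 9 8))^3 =(0 9 13 10 1 12 5 11 8 2) =[9, 12, 0, 3, 4, 11, 6, 7, 2, 13, 1, 8, 5, 10]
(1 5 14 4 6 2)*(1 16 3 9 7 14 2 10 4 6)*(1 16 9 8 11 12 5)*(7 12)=(2 9 12 5)(3 8 11 7 14 6 10 4 16)=[0, 1, 9, 8, 16, 2, 10, 14, 11, 12, 4, 7, 5, 13, 6, 15, 3]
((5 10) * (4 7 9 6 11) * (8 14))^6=(14)(4 7 9 6 11)=[0, 1, 2, 3, 7, 5, 11, 9, 8, 6, 10, 4, 12, 13, 14]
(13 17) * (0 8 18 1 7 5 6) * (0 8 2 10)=(0 2 10)(1 7 5 6 8 18)(13 17)=[2, 7, 10, 3, 4, 6, 8, 5, 18, 9, 0, 11, 12, 17, 14, 15, 16, 13, 1]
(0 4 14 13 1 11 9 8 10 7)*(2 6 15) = [4, 11, 6, 3, 14, 5, 15, 0, 10, 8, 7, 9, 12, 1, 13, 2] = (0 4 14 13 1 11 9 8 10 7)(2 6 15)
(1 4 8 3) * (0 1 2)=(0 1 4 8 3 2)=[1, 4, 0, 2, 8, 5, 6, 7, 3]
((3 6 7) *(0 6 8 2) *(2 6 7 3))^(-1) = (0 2 7)(3 6 8) = [2, 1, 7, 6, 4, 5, 8, 0, 3]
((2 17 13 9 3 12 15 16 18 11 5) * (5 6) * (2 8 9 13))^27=(2 17)(3 5 18 12 8 11 15 9 6 16)=[0, 1, 17, 5, 4, 18, 16, 7, 11, 6, 10, 15, 8, 13, 14, 9, 3, 2, 12]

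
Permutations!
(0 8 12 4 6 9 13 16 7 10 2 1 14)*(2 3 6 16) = (0 8 12 4 16 7 10 3 6 9 13 2 1 14) = [8, 14, 1, 6, 16, 5, 9, 10, 12, 13, 3, 11, 4, 2, 0, 15, 7]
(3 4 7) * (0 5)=(0 5)(3 4 7)=[5, 1, 2, 4, 7, 0, 6, 3]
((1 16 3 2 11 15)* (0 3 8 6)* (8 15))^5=[6, 15, 3, 0, 4, 5, 8, 7, 11, 9, 10, 2, 12, 13, 14, 16, 1]=(0 6 8 11 2 3)(1 15 16)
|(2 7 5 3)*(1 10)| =|(1 10)(2 7 5 3)| =4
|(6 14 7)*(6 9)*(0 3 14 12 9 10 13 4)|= 21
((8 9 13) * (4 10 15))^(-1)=(4 15 10)(8 13 9)=[0, 1, 2, 3, 15, 5, 6, 7, 13, 8, 4, 11, 12, 9, 14, 10]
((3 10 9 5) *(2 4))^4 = [0, 1, 2, 3, 4, 5, 6, 7, 8, 9, 10] = (10)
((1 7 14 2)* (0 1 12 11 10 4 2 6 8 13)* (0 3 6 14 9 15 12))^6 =[11, 10, 12, 8, 15, 5, 13, 4, 3, 2, 9, 7, 1, 6, 14, 0] =(0 11 7 4 15)(1 10 9 2 12)(3 8)(6 13)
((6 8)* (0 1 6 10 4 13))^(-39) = (0 8 13 6 4 1 10) = [8, 10, 2, 3, 1, 5, 4, 7, 13, 9, 0, 11, 12, 6]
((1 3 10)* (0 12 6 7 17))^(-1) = (0 17 7 6 12)(1 10 3) = [17, 10, 2, 1, 4, 5, 12, 6, 8, 9, 3, 11, 0, 13, 14, 15, 16, 7]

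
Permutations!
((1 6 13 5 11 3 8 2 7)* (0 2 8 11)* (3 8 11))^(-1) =[5, 7, 0, 3, 4, 13, 1, 2, 11, 9, 10, 8, 12, 6] =(0 5 13 6 1 7 2)(8 11)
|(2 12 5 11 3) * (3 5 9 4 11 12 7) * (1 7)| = 20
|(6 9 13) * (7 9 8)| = 5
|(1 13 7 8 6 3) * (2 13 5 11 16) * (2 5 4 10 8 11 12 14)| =24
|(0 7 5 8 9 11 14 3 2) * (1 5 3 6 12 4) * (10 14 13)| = |(0 7 3 2)(1 5 8 9 11 13 10 14 6 12 4)| = 44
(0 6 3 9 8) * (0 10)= (0 6 3 9 8 10)= [6, 1, 2, 9, 4, 5, 3, 7, 10, 8, 0]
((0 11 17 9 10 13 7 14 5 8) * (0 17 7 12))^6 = (0 17 11 9 7 10 14 13 5 12 8) = [17, 1, 2, 3, 4, 12, 6, 10, 0, 7, 14, 9, 8, 5, 13, 15, 16, 11]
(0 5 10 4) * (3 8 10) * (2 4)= [5, 1, 4, 8, 0, 3, 6, 7, 10, 9, 2]= (0 5 3 8 10 2 4)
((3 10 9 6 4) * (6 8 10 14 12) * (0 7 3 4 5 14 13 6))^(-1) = (0 12 14 5 6 13 3 7)(8 9 10) = [12, 1, 2, 7, 4, 6, 13, 0, 9, 10, 8, 11, 14, 3, 5]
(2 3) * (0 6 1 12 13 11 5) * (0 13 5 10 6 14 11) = [14, 12, 3, 2, 4, 13, 1, 7, 8, 9, 6, 10, 5, 0, 11] = (0 14 11 10 6 1 12 5 13)(2 3)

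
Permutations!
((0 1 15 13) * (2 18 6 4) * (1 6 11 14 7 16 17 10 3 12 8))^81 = (0 8 17 11 6 1 10 14 4 15 3 7 2 13 12 16 18) = [8, 10, 13, 7, 15, 5, 1, 2, 17, 9, 14, 6, 16, 12, 4, 3, 18, 11, 0]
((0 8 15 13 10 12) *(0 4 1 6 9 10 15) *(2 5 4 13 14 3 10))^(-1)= [8, 4, 9, 14, 5, 2, 1, 7, 0, 6, 3, 11, 10, 12, 15, 13]= (0 8)(1 4 5 2 9 6)(3 14 15 13 12 10)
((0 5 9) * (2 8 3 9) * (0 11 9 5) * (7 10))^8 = (11) = [0, 1, 2, 3, 4, 5, 6, 7, 8, 9, 10, 11]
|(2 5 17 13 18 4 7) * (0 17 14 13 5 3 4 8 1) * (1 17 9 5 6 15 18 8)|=|(0 9 5 14 13 8 17 6 15 18 1)(2 3 4 7)|=44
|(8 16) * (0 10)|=2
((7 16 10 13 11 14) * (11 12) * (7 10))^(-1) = (7 16)(10 14 11 12 13) = [0, 1, 2, 3, 4, 5, 6, 16, 8, 9, 14, 12, 13, 10, 11, 15, 7]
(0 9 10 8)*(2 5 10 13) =(0 9 13 2 5 10 8) =[9, 1, 5, 3, 4, 10, 6, 7, 0, 13, 8, 11, 12, 2]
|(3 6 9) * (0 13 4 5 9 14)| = 8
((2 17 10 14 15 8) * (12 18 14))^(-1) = (2 8 15 14 18 12 10 17) = [0, 1, 8, 3, 4, 5, 6, 7, 15, 9, 17, 11, 10, 13, 18, 14, 16, 2, 12]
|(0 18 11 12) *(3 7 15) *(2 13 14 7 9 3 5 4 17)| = |(0 18 11 12)(2 13 14 7 15 5 4 17)(3 9)| = 8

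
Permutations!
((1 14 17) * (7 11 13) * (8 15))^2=(1 17 14)(7 13 11)=[0, 17, 2, 3, 4, 5, 6, 13, 8, 9, 10, 7, 12, 11, 1, 15, 16, 14]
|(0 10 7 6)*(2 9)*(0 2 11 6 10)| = |(2 9 11 6)(7 10)| = 4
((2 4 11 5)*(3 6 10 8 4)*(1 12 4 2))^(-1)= (1 5 11 4 12)(2 8 10 6 3)= [0, 5, 8, 2, 12, 11, 3, 7, 10, 9, 6, 4, 1]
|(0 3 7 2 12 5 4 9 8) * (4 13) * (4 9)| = 9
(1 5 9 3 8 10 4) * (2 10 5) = (1 2 10 4)(3 8 5 9) = [0, 2, 10, 8, 1, 9, 6, 7, 5, 3, 4]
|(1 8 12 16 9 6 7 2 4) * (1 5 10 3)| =|(1 8 12 16 9 6 7 2 4 5 10 3)| =12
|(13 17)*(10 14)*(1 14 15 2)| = 10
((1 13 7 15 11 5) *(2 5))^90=[0, 5, 11, 3, 4, 2, 6, 13, 8, 9, 10, 15, 12, 1, 14, 7]=(1 5 2 11 15 7 13)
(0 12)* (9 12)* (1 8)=[9, 8, 2, 3, 4, 5, 6, 7, 1, 12, 10, 11, 0]=(0 9 12)(1 8)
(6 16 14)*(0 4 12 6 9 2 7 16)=(0 4 12 6)(2 7 16 14 9)=[4, 1, 7, 3, 12, 5, 0, 16, 8, 2, 10, 11, 6, 13, 9, 15, 14]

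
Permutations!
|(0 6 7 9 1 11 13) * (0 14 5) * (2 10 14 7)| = 30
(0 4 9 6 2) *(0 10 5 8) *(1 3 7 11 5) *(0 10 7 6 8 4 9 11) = (0 9 8 10 1 3 6 2 7)(4 11 5) = [9, 3, 7, 6, 11, 4, 2, 0, 10, 8, 1, 5]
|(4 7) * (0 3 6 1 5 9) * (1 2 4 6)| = 20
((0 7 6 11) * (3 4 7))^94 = [6, 1, 2, 11, 0, 5, 4, 3, 8, 9, 10, 7] = (0 6 4)(3 11 7)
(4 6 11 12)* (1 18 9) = (1 18 9)(4 6 11 12) = [0, 18, 2, 3, 6, 5, 11, 7, 8, 1, 10, 12, 4, 13, 14, 15, 16, 17, 9]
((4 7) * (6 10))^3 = (4 7)(6 10) = [0, 1, 2, 3, 7, 5, 10, 4, 8, 9, 6]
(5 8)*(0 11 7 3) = (0 11 7 3)(5 8) = [11, 1, 2, 0, 4, 8, 6, 3, 5, 9, 10, 7]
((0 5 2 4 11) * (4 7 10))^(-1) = (0 11 4 10 7 2 5) = [11, 1, 5, 3, 10, 0, 6, 2, 8, 9, 7, 4]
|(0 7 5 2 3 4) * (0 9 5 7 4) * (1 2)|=|(0 4 9 5 1 2 3)|=7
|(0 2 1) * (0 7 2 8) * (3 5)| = |(0 8)(1 7 2)(3 5)| = 6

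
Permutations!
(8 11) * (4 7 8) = (4 7 8 11) = [0, 1, 2, 3, 7, 5, 6, 8, 11, 9, 10, 4]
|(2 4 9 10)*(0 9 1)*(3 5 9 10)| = |(0 10 2 4 1)(3 5 9)| = 15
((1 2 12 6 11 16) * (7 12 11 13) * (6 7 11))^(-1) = (1 16 11 13 6 2)(7 12) = [0, 16, 1, 3, 4, 5, 2, 12, 8, 9, 10, 13, 7, 6, 14, 15, 11]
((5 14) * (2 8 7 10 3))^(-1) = (2 3 10 7 8)(5 14) = [0, 1, 3, 10, 4, 14, 6, 8, 2, 9, 7, 11, 12, 13, 5]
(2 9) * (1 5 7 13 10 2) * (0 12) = (0 12)(1 5 7 13 10 2 9) = [12, 5, 9, 3, 4, 7, 6, 13, 8, 1, 2, 11, 0, 10]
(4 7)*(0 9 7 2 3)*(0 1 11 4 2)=(0 9 7 2 3 1 11 4)=[9, 11, 3, 1, 0, 5, 6, 2, 8, 7, 10, 4]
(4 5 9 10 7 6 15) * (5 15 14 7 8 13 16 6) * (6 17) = (4 15)(5 9 10 8 13 16 17 6 14 7) = [0, 1, 2, 3, 15, 9, 14, 5, 13, 10, 8, 11, 12, 16, 7, 4, 17, 6]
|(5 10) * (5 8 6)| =|(5 10 8 6)| =4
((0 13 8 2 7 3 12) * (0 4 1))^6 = (0 12 2)(1 3 8)(4 7 13) = [12, 3, 0, 8, 7, 5, 6, 13, 1, 9, 10, 11, 2, 4]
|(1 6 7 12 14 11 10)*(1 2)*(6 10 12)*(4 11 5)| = |(1 10 2)(4 11 12 14 5)(6 7)| = 30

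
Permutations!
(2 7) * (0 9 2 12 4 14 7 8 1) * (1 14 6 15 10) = (0 9 2 8 14 7 12 4 6 15 10 1) = [9, 0, 8, 3, 6, 5, 15, 12, 14, 2, 1, 11, 4, 13, 7, 10]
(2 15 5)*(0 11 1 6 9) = (0 11 1 6 9)(2 15 5) = [11, 6, 15, 3, 4, 2, 9, 7, 8, 0, 10, 1, 12, 13, 14, 5]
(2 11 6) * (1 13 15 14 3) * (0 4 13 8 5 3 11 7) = (0 4 13 15 14 11 6 2 7)(1 8 5 3) = [4, 8, 7, 1, 13, 3, 2, 0, 5, 9, 10, 6, 12, 15, 11, 14]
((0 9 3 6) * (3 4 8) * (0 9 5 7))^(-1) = (0 7 5)(3 8 4 9 6) = [7, 1, 2, 8, 9, 0, 3, 5, 4, 6]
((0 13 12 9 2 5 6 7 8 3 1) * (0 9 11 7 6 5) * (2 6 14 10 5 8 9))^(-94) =(0 7 10 1 12 6 8)(2 11 14 3 13 9 5) =[7, 12, 11, 13, 4, 2, 8, 10, 0, 5, 1, 14, 6, 9, 3]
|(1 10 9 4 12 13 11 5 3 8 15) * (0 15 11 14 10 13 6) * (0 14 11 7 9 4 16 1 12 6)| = |(0 15 12)(1 13 11 5 3 8 7 9 16)(4 6 14 10)| = 36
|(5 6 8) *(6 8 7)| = |(5 8)(6 7)| = 2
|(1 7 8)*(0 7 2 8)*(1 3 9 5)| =6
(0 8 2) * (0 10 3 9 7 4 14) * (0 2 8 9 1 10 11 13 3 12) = (0 9 7 4 14 2 11 13 3 1 10 12) = [9, 10, 11, 1, 14, 5, 6, 4, 8, 7, 12, 13, 0, 3, 2]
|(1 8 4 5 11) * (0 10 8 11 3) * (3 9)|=|(0 10 8 4 5 9 3)(1 11)|=14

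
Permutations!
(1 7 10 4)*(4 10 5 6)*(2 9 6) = (10)(1 7 5 2 9 6 4) = [0, 7, 9, 3, 1, 2, 4, 5, 8, 6, 10]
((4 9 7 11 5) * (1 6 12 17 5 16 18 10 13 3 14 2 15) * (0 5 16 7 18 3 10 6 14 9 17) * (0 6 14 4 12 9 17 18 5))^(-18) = (18)(5 6)(9 12) = [0, 1, 2, 3, 4, 6, 5, 7, 8, 12, 10, 11, 9, 13, 14, 15, 16, 17, 18]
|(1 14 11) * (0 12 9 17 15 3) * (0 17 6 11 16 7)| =|(0 12 9 6 11 1 14 16 7)(3 17 15)| =9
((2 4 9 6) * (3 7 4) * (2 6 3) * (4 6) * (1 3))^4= [0, 4, 2, 9, 7, 5, 3, 1, 8, 6]= (1 4 7)(3 9 6)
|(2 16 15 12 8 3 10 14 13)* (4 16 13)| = 8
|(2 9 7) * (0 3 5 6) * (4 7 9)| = 12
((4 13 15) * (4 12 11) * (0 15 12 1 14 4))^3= (0 14 12 15 4 11 1 13)= [14, 13, 2, 3, 11, 5, 6, 7, 8, 9, 10, 1, 15, 0, 12, 4]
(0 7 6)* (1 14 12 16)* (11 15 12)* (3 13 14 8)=(0 7 6)(1 8 3 13 14 11 15 12 16)=[7, 8, 2, 13, 4, 5, 0, 6, 3, 9, 10, 15, 16, 14, 11, 12, 1]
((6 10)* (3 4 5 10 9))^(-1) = (3 9 6 10 5 4) = [0, 1, 2, 9, 3, 4, 10, 7, 8, 6, 5]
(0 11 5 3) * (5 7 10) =[11, 1, 2, 0, 4, 3, 6, 10, 8, 9, 5, 7] =(0 11 7 10 5 3)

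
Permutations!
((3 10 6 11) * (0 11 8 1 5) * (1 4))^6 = (0 4 10)(1 6 11)(3 5 8) = [4, 6, 2, 5, 10, 8, 11, 7, 3, 9, 0, 1]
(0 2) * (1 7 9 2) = [1, 7, 0, 3, 4, 5, 6, 9, 8, 2] = (0 1 7 9 2)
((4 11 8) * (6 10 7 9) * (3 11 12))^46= [0, 1, 2, 11, 12, 5, 7, 6, 4, 10, 9, 8, 3]= (3 11 8 4 12)(6 7)(9 10)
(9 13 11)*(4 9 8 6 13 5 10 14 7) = (4 9 5 10 14 7)(6 13 11 8) = [0, 1, 2, 3, 9, 10, 13, 4, 6, 5, 14, 8, 12, 11, 7]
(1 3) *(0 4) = (0 4)(1 3) = [4, 3, 2, 1, 0]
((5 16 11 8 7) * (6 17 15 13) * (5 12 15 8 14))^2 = (5 11)(6 8 12 13 17 7 15)(14 16) = [0, 1, 2, 3, 4, 11, 8, 15, 12, 9, 10, 5, 13, 17, 16, 6, 14, 7]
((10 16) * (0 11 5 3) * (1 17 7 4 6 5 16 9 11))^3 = (0 7 5 1 4 3 17 6)(9 10 16 11) = [7, 4, 2, 17, 3, 1, 0, 5, 8, 10, 16, 9, 12, 13, 14, 15, 11, 6]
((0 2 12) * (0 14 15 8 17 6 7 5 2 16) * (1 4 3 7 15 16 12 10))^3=(0 16 14 12)(1 7 10 3 2 4 5)(6 17 8 15)=[16, 7, 4, 2, 5, 1, 17, 10, 15, 9, 3, 11, 0, 13, 12, 6, 14, 8]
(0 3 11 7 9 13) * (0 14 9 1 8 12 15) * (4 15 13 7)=[3, 8, 2, 11, 15, 5, 6, 1, 12, 7, 10, 4, 13, 14, 9, 0]=(0 3 11 4 15)(1 8 12 13 14 9 7)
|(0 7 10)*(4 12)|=6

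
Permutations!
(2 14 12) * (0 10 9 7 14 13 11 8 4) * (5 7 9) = (0 10 5 7 14 12 2 13 11 8 4) = [10, 1, 13, 3, 0, 7, 6, 14, 4, 9, 5, 8, 2, 11, 12]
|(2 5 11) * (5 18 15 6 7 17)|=8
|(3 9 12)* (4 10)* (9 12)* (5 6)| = |(3 12)(4 10)(5 6)| = 2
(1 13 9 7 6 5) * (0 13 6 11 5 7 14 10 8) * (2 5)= [13, 6, 5, 3, 4, 1, 7, 11, 0, 14, 8, 2, 12, 9, 10]= (0 13 9 14 10 8)(1 6 7 11 2 5)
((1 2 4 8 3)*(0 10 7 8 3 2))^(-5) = (0 8 3 10 2 1 7 4) = [8, 7, 1, 10, 0, 5, 6, 4, 3, 9, 2]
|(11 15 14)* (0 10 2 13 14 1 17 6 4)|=|(0 10 2 13 14 11 15 1 17 6 4)|=11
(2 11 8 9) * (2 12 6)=[0, 1, 11, 3, 4, 5, 2, 7, 9, 12, 10, 8, 6]=(2 11 8 9 12 6)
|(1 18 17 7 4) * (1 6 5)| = 7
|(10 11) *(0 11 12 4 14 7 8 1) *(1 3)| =|(0 11 10 12 4 14 7 8 3 1)| =10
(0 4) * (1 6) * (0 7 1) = (0 4 7 1 6) = [4, 6, 2, 3, 7, 5, 0, 1]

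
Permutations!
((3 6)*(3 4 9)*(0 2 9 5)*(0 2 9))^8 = (0 9 3 6 4 5 2) = [9, 1, 0, 6, 5, 2, 4, 7, 8, 3]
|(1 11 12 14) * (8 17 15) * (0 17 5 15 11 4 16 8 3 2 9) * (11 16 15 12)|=13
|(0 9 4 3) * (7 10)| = 4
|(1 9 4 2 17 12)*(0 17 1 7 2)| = |(0 17 12 7 2 1 9 4)| = 8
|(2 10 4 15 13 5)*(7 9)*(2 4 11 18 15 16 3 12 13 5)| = |(2 10 11 18 15 5 4 16 3 12 13)(7 9)| = 22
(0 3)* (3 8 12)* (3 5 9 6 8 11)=[11, 1, 2, 0, 4, 9, 8, 7, 12, 6, 10, 3, 5]=(0 11 3)(5 9 6 8 12)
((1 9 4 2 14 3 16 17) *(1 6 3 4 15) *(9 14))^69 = [0, 2, 1, 16, 15, 5, 3, 7, 8, 14, 10, 11, 12, 13, 9, 4, 17, 6] = (1 2)(3 16 17 6)(4 15)(9 14)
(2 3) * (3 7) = (2 7 3) = [0, 1, 7, 2, 4, 5, 6, 3]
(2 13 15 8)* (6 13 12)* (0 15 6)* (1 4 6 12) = (0 15 8 2 1 4 6 13 12) = [15, 4, 1, 3, 6, 5, 13, 7, 2, 9, 10, 11, 0, 12, 14, 8]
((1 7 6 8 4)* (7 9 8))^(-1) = (1 4 8 9)(6 7) = [0, 4, 2, 3, 8, 5, 7, 6, 9, 1]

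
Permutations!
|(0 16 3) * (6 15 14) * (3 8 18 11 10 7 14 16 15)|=11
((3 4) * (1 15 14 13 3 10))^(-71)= (1 10 4 3 13 14 15)= [0, 10, 2, 13, 3, 5, 6, 7, 8, 9, 4, 11, 12, 14, 15, 1]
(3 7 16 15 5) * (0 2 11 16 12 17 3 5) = (0 2 11 16 15)(3 7 12 17) = [2, 1, 11, 7, 4, 5, 6, 12, 8, 9, 10, 16, 17, 13, 14, 0, 15, 3]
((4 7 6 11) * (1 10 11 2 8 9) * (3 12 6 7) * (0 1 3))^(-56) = (0 4 11 10 1)(2 12 9)(3 8 6) = [4, 0, 12, 8, 11, 5, 3, 7, 6, 2, 1, 10, 9]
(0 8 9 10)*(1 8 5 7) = [5, 8, 2, 3, 4, 7, 6, 1, 9, 10, 0] = (0 5 7 1 8 9 10)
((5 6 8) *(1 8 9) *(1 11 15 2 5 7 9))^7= [0, 5, 11, 3, 4, 15, 2, 1, 6, 8, 10, 7, 12, 13, 14, 9]= (1 5 15 9 8 6 2 11 7)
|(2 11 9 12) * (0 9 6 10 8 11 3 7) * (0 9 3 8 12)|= |(0 3 7 9)(2 8 11 6 10 12)|= 12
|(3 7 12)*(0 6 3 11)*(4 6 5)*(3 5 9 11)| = 3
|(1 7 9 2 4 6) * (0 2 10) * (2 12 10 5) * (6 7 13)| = |(0 12 10)(1 13 6)(2 4 7 9 5)| = 15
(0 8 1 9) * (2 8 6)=(0 6 2 8 1 9)=[6, 9, 8, 3, 4, 5, 2, 7, 1, 0]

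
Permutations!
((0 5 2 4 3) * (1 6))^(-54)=[5, 1, 4, 0, 3, 2, 6]=(6)(0 5 2 4 3)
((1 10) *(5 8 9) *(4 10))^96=[0, 1, 2, 3, 4, 5, 6, 7, 8, 9, 10]=(10)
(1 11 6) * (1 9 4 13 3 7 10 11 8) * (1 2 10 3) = (1 8 2 10 11 6 9 4 13)(3 7) = [0, 8, 10, 7, 13, 5, 9, 3, 2, 4, 11, 6, 12, 1]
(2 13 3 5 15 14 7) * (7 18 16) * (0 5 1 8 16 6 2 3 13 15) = (0 5)(1 8 16 7 3)(2 15 14 18 6) = [5, 8, 15, 1, 4, 0, 2, 3, 16, 9, 10, 11, 12, 13, 18, 14, 7, 17, 6]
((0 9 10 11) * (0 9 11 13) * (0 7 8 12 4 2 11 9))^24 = (0 7 2 10 12)(4 9 8 11 13) = [7, 1, 10, 3, 9, 5, 6, 2, 11, 8, 12, 13, 0, 4]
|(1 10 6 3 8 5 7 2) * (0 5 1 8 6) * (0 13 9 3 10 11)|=|(0 5 7 2 8 1 11)(3 6 10 13 9)|=35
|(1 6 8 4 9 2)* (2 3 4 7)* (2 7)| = 12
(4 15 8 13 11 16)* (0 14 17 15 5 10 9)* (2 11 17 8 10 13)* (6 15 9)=(0 14 8 2 11 16 4 5 13 17 9)(6 15 10)=[14, 1, 11, 3, 5, 13, 15, 7, 2, 0, 6, 16, 12, 17, 8, 10, 4, 9]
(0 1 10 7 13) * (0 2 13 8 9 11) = (0 1 10 7 8 9 11)(2 13) = [1, 10, 13, 3, 4, 5, 6, 8, 9, 11, 7, 0, 12, 2]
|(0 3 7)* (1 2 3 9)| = |(0 9 1 2 3 7)| = 6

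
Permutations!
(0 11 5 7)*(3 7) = (0 11 5 3 7) = [11, 1, 2, 7, 4, 3, 6, 0, 8, 9, 10, 5]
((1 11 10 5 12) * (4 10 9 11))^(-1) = [0, 12, 2, 3, 1, 10, 6, 7, 8, 11, 4, 9, 5] = (1 12 5 10 4)(9 11)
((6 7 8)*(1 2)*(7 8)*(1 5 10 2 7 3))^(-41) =[0, 7, 5, 1, 4, 10, 8, 3, 6, 9, 2] =(1 7 3)(2 5 10)(6 8)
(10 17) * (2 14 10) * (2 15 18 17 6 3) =(2 14 10 6 3)(15 18 17) =[0, 1, 14, 2, 4, 5, 3, 7, 8, 9, 6, 11, 12, 13, 10, 18, 16, 15, 17]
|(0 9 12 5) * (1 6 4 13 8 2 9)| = |(0 1 6 4 13 8 2 9 12 5)| = 10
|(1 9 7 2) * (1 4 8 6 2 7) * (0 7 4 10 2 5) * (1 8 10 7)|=|(0 1 9 8 6 5)(2 7 4 10)|=12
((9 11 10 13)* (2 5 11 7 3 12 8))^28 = [0, 1, 12, 9, 4, 8, 6, 13, 3, 10, 5, 2, 7, 11] = (2 12 7 13 11)(3 9 10 5 8)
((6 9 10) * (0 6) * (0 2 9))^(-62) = (2 9 10) = [0, 1, 9, 3, 4, 5, 6, 7, 8, 10, 2]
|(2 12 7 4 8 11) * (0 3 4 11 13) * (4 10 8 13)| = |(0 3 10 8 4 13)(2 12 7 11)| = 12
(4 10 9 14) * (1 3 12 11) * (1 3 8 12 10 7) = (1 8 12 11 3 10 9 14 4 7) = [0, 8, 2, 10, 7, 5, 6, 1, 12, 14, 9, 3, 11, 13, 4]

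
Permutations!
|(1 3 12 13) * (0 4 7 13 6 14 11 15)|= |(0 4 7 13 1 3 12 6 14 11 15)|= 11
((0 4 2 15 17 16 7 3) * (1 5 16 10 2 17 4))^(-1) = (0 3 7 16 5 1)(2 10 17 4 15) = [3, 0, 10, 7, 15, 1, 6, 16, 8, 9, 17, 11, 12, 13, 14, 2, 5, 4]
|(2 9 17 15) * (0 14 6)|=|(0 14 6)(2 9 17 15)|=12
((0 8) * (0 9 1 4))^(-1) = (0 4 1 9 8) = [4, 9, 2, 3, 1, 5, 6, 7, 0, 8]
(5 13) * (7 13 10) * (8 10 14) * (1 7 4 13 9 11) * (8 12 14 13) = [0, 7, 2, 3, 8, 13, 6, 9, 10, 11, 4, 1, 14, 5, 12] = (1 7 9 11)(4 8 10)(5 13)(12 14)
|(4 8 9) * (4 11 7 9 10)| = |(4 8 10)(7 9 11)| = 3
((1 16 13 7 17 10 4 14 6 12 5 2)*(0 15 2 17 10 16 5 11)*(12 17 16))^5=(0 16 14)(1 10 12)(2 7 17)(4 11 5)(6 15 13)=[16, 10, 7, 3, 11, 4, 15, 17, 8, 9, 12, 5, 1, 6, 0, 13, 14, 2]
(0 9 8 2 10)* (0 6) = (0 9 8 2 10 6) = [9, 1, 10, 3, 4, 5, 0, 7, 2, 8, 6]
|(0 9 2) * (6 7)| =|(0 9 2)(6 7)| =6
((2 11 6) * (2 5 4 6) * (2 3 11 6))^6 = [0, 1, 5, 3, 6, 2, 4, 7, 8, 9, 10, 11] = (11)(2 5)(4 6)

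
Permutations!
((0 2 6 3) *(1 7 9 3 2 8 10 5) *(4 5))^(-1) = (0 3 9 7 1 5 4 10 8)(2 6) = [3, 5, 6, 9, 10, 4, 2, 1, 0, 7, 8]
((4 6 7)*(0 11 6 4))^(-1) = (0 7 6 11) = [7, 1, 2, 3, 4, 5, 11, 6, 8, 9, 10, 0]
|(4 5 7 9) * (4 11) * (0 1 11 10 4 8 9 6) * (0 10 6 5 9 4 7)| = 10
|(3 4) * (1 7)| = |(1 7)(3 4)| = 2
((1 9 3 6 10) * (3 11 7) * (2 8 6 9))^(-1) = [0, 10, 1, 7, 4, 5, 8, 11, 2, 3, 6, 9] = (1 10 6 8 2)(3 7 11 9)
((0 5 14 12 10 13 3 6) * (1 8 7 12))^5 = (0 7 6 8 3 1 13 14 10 5 12) = [7, 13, 2, 1, 4, 12, 8, 6, 3, 9, 5, 11, 0, 14, 10]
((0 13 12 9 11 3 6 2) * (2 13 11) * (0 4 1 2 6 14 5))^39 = [5, 1, 2, 11, 4, 14, 9, 7, 8, 12, 10, 0, 13, 6, 3] = (0 5 14 3 11)(6 9 12 13)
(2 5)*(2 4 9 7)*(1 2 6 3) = (1 2 5 4 9 7 6 3) = [0, 2, 5, 1, 9, 4, 3, 6, 8, 7]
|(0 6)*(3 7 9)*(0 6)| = 3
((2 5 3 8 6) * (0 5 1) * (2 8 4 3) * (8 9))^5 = (0 5 2 1)(3 4)(6 8 9) = [5, 0, 1, 4, 3, 2, 8, 7, 9, 6]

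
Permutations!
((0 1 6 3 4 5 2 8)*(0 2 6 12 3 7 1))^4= [0, 5, 2, 7, 1, 12, 3, 4, 8, 9, 10, 11, 6]= (1 5 12 6 3 7 4)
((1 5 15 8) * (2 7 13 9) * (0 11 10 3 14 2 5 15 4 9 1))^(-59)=(0 13 3 8 7 10 15 2 11 1 14)(4 9 5)=[13, 14, 11, 8, 9, 4, 6, 10, 7, 5, 15, 1, 12, 3, 0, 2]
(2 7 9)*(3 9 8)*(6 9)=(2 7 8 3 6 9)=[0, 1, 7, 6, 4, 5, 9, 8, 3, 2]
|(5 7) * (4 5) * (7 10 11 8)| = 6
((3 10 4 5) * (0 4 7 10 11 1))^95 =[1, 11, 2, 5, 0, 4, 6, 10, 8, 9, 7, 3] =(0 1 11 3 5 4)(7 10)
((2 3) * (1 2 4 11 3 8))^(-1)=(1 8 2)(3 11 4)=[0, 8, 1, 11, 3, 5, 6, 7, 2, 9, 10, 4]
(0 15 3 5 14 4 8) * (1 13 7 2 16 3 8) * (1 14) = (0 15 8)(1 13 7 2 16 3 5)(4 14) = [15, 13, 16, 5, 14, 1, 6, 2, 0, 9, 10, 11, 12, 7, 4, 8, 3]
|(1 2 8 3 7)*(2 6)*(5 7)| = 7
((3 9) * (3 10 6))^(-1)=[0, 1, 2, 6, 4, 5, 10, 7, 8, 3, 9]=(3 6 10 9)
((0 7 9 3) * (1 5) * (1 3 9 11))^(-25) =(0 3 5 1 11 7) =[3, 11, 2, 5, 4, 1, 6, 0, 8, 9, 10, 7]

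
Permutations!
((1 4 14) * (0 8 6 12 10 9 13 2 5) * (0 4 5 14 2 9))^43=[12, 2, 5, 3, 1, 14, 0, 7, 10, 13, 6, 11, 8, 9, 4]=(0 12 8 10 6)(1 2 5 14 4)(9 13)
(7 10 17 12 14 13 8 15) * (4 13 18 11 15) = [0, 1, 2, 3, 13, 5, 6, 10, 4, 9, 17, 15, 14, 8, 18, 7, 16, 12, 11] = (4 13 8)(7 10 17 12 14 18 11 15)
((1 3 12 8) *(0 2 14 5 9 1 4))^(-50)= [0, 1, 2, 3, 4, 5, 6, 7, 8, 9, 10, 11, 12, 13, 14]= (14)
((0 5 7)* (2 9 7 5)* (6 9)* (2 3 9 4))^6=(0 9)(3 7)=[9, 1, 2, 7, 4, 5, 6, 3, 8, 0]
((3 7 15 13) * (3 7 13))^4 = (15) = [0, 1, 2, 3, 4, 5, 6, 7, 8, 9, 10, 11, 12, 13, 14, 15]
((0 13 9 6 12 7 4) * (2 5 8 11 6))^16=(0 8 4 5 7 2 12 9 6 13 11)=[8, 1, 12, 3, 5, 7, 13, 2, 4, 6, 10, 0, 9, 11]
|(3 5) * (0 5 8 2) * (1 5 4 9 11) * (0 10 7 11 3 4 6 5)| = 12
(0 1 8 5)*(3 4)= (0 1 8 5)(3 4)= [1, 8, 2, 4, 3, 0, 6, 7, 5]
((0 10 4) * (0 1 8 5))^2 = (0 4 8)(1 5 10) = [4, 5, 2, 3, 8, 10, 6, 7, 0, 9, 1]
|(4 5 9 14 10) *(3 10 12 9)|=|(3 10 4 5)(9 14 12)|=12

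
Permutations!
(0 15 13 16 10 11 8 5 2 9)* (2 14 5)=[15, 1, 9, 3, 4, 14, 6, 7, 2, 0, 11, 8, 12, 16, 5, 13, 10]=(0 15 13 16 10 11 8 2 9)(5 14)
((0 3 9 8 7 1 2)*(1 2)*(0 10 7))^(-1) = [8, 1, 7, 0, 4, 5, 6, 10, 9, 3, 2] = (0 8 9 3)(2 7 10)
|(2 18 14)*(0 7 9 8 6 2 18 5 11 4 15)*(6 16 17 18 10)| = 15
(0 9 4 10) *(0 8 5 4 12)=(0 9 12)(4 10 8 5)=[9, 1, 2, 3, 10, 4, 6, 7, 5, 12, 8, 11, 0]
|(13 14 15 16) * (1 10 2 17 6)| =20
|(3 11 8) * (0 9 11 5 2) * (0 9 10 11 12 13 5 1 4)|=35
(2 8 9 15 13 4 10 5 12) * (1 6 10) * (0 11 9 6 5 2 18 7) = (0 11 9 15 13 4 1 5 12 18 7)(2 8 6 10) = [11, 5, 8, 3, 1, 12, 10, 0, 6, 15, 2, 9, 18, 4, 14, 13, 16, 17, 7]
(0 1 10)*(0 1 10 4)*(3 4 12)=(0 10 1 12 3 4)=[10, 12, 2, 4, 0, 5, 6, 7, 8, 9, 1, 11, 3]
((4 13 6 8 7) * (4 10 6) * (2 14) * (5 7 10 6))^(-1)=(2 14)(4 13)(5 10 8 6 7)=[0, 1, 14, 3, 13, 10, 7, 5, 6, 9, 8, 11, 12, 4, 2]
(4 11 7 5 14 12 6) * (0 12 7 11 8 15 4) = (0 12 6)(4 8 15)(5 14 7) = [12, 1, 2, 3, 8, 14, 0, 5, 15, 9, 10, 11, 6, 13, 7, 4]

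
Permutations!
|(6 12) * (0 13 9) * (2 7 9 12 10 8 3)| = 10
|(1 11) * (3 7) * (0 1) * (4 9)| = |(0 1 11)(3 7)(4 9)| = 6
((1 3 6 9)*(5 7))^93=(1 3 6 9)(5 7)=[0, 3, 2, 6, 4, 7, 9, 5, 8, 1]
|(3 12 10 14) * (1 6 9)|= 12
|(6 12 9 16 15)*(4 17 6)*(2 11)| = 14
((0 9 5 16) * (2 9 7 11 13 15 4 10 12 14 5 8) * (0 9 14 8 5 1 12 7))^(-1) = [0, 14, 8, 3, 15, 9, 6, 10, 12, 16, 4, 7, 1, 11, 2, 13, 5] = (1 14 2 8 12)(4 15 13 11 7 10)(5 9 16)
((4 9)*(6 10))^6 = (10) = [0, 1, 2, 3, 4, 5, 6, 7, 8, 9, 10]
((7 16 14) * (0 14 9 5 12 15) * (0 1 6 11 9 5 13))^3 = [16, 9, 2, 3, 4, 1, 13, 12, 8, 14, 10, 0, 6, 7, 5, 11, 15] = (0 16 15 11)(1 9 14 5)(6 13 7 12)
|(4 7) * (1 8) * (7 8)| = 4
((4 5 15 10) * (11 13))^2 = (4 15)(5 10) = [0, 1, 2, 3, 15, 10, 6, 7, 8, 9, 5, 11, 12, 13, 14, 4]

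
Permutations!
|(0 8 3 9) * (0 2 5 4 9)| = |(0 8 3)(2 5 4 9)| = 12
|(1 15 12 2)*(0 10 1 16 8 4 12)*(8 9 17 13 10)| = |(0 8 4 12 2 16 9 17 13 10 1 15)| = 12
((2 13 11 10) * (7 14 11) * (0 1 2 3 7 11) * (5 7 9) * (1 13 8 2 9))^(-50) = [0, 1, 2, 3, 4, 5, 6, 7, 8, 9, 10, 11, 12, 13, 14] = (14)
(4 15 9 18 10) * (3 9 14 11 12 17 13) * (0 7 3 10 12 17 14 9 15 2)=[7, 1, 0, 15, 2, 5, 6, 3, 8, 18, 4, 17, 14, 10, 11, 9, 16, 13, 12]=(0 7 3 15 9 18 12 14 11 17 13 10 4 2)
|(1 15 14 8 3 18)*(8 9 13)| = |(1 15 14 9 13 8 3 18)| = 8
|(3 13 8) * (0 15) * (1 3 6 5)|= 6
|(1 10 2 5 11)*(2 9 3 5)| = |(1 10 9 3 5 11)| = 6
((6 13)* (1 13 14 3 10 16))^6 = (1 16 10 3 14 6 13) = [0, 16, 2, 14, 4, 5, 13, 7, 8, 9, 3, 11, 12, 1, 6, 15, 10]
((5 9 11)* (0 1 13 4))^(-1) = (0 4 13 1)(5 11 9) = [4, 0, 2, 3, 13, 11, 6, 7, 8, 5, 10, 9, 12, 1]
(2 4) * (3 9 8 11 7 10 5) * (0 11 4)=(0 11 7 10 5 3 9 8 4 2)=[11, 1, 0, 9, 2, 3, 6, 10, 4, 8, 5, 7]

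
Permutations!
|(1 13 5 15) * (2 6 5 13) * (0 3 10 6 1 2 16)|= |(0 3 10 6 5 15 2 1 16)|= 9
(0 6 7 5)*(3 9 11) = [6, 1, 2, 9, 4, 0, 7, 5, 8, 11, 10, 3] = (0 6 7 5)(3 9 11)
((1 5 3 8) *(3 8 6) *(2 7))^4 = (1 5 8) = [0, 5, 2, 3, 4, 8, 6, 7, 1]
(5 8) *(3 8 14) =(3 8 5 14) =[0, 1, 2, 8, 4, 14, 6, 7, 5, 9, 10, 11, 12, 13, 3]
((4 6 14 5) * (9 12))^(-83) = (4 6 14 5)(9 12) = [0, 1, 2, 3, 6, 4, 14, 7, 8, 12, 10, 11, 9, 13, 5]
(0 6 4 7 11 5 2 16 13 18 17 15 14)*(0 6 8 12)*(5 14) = [8, 1, 16, 3, 7, 2, 4, 11, 12, 9, 10, 14, 0, 18, 6, 5, 13, 15, 17] = (0 8 12)(2 16 13 18 17 15 5)(4 7 11 14 6)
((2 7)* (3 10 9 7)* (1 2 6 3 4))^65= [0, 4, 1, 3, 2, 5, 6, 7, 8, 9, 10]= (10)(1 4 2)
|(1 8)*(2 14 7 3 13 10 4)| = |(1 8)(2 14 7 3 13 10 4)| = 14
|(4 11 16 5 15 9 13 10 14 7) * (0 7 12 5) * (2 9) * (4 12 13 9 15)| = |(0 7 12 5 4 11 16)(2 15)(10 14 13)| = 42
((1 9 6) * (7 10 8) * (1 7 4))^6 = (1 4 8 10 7 6 9) = [0, 4, 2, 3, 8, 5, 9, 6, 10, 1, 7]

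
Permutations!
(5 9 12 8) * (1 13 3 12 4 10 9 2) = (1 13 3 12 8 5 2)(4 10 9) = [0, 13, 1, 12, 10, 2, 6, 7, 5, 4, 9, 11, 8, 3]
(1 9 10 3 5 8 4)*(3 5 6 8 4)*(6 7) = (1 9 10 5 4)(3 7 6 8) = [0, 9, 2, 7, 1, 4, 8, 6, 3, 10, 5]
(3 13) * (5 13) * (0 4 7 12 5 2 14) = (0 4 7 12 5 13 3 2 14) = [4, 1, 14, 2, 7, 13, 6, 12, 8, 9, 10, 11, 5, 3, 0]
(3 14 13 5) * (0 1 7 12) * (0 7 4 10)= (0 1 4 10)(3 14 13 5)(7 12)= [1, 4, 2, 14, 10, 3, 6, 12, 8, 9, 0, 11, 7, 5, 13]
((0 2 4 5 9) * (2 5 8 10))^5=(0 9 5)(2 4 8 10)=[9, 1, 4, 3, 8, 0, 6, 7, 10, 5, 2]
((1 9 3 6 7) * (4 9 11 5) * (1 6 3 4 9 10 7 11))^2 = [0, 1, 2, 3, 7, 4, 5, 11, 8, 10, 6, 9] = (4 7 11 9 10 6 5)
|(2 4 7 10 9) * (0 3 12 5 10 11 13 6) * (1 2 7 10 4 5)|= 13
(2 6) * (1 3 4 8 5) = (1 3 4 8 5)(2 6) = [0, 3, 6, 4, 8, 1, 2, 7, 5]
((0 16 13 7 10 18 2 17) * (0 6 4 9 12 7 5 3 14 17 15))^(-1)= (0 15 2 18 10 7 12 9 4 6 17 14 3 5 13 16)= [15, 1, 18, 5, 6, 13, 17, 12, 8, 4, 7, 11, 9, 16, 3, 2, 0, 14, 10]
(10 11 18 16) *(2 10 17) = [0, 1, 10, 3, 4, 5, 6, 7, 8, 9, 11, 18, 12, 13, 14, 15, 17, 2, 16] = (2 10 11 18 16 17)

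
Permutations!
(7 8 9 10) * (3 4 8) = (3 4 8 9 10 7) = [0, 1, 2, 4, 8, 5, 6, 3, 9, 10, 7]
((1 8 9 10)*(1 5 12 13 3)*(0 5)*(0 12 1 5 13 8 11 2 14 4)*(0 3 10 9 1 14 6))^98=(0 6 2 11 1 8 12 10 13)(3 14)(4 5)=[6, 8, 11, 14, 5, 4, 2, 7, 12, 9, 13, 1, 10, 0, 3]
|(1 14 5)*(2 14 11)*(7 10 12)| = |(1 11 2 14 5)(7 10 12)| = 15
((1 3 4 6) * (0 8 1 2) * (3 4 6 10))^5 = (0 3 1 2 10 8 6 4) = [3, 2, 10, 1, 0, 5, 4, 7, 6, 9, 8]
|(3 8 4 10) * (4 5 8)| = 6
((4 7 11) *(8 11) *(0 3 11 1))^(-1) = (0 1 8 7 4 11 3) = [1, 8, 2, 0, 11, 5, 6, 4, 7, 9, 10, 3]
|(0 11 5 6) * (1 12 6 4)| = 7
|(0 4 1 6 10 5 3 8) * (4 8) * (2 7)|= 6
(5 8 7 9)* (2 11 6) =[0, 1, 11, 3, 4, 8, 2, 9, 7, 5, 10, 6] =(2 11 6)(5 8 7 9)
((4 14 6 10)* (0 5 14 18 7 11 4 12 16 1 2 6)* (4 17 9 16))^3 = (1 10 18 17)(2 12 7 9)(4 11 16 6) = [0, 10, 12, 3, 11, 5, 4, 9, 8, 2, 18, 16, 7, 13, 14, 15, 6, 1, 17]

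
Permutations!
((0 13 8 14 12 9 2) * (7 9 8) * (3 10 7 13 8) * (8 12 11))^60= (14)(0 7 12 9 3 2 10)= [7, 1, 10, 2, 4, 5, 6, 12, 8, 3, 0, 11, 9, 13, 14]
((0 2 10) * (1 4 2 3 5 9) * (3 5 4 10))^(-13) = (0 9 10 5 1)(2 4 3) = [9, 0, 4, 2, 3, 1, 6, 7, 8, 10, 5]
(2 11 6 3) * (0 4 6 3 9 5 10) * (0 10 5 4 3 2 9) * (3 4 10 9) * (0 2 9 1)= (0 4 6 2 11 9 10 1)= [4, 0, 11, 3, 6, 5, 2, 7, 8, 10, 1, 9]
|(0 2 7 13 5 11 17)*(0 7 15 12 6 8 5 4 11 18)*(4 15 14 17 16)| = 12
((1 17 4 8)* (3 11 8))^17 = (1 8 11 3 4 17) = [0, 8, 2, 4, 17, 5, 6, 7, 11, 9, 10, 3, 12, 13, 14, 15, 16, 1]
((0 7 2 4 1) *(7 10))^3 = [2, 7, 0, 3, 10, 5, 6, 1, 8, 9, 4] = (0 2)(1 7)(4 10)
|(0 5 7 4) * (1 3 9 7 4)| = |(0 5 4)(1 3 9 7)| = 12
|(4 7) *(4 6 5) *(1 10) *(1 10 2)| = |(10)(1 2)(4 7 6 5)| = 4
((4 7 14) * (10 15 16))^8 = (4 14 7)(10 16 15) = [0, 1, 2, 3, 14, 5, 6, 4, 8, 9, 16, 11, 12, 13, 7, 10, 15]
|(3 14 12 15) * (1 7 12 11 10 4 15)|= 6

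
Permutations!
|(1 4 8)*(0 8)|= 4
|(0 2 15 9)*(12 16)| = 4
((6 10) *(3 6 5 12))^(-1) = [0, 1, 2, 12, 4, 10, 3, 7, 8, 9, 6, 11, 5] = (3 12 5 10 6)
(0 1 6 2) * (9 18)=(0 1 6 2)(9 18)=[1, 6, 0, 3, 4, 5, 2, 7, 8, 18, 10, 11, 12, 13, 14, 15, 16, 17, 9]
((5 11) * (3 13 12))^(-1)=(3 12 13)(5 11)=[0, 1, 2, 12, 4, 11, 6, 7, 8, 9, 10, 5, 13, 3]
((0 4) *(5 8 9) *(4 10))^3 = (10) = [0, 1, 2, 3, 4, 5, 6, 7, 8, 9, 10]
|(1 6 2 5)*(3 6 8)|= |(1 8 3 6 2 5)|= 6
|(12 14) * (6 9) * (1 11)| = |(1 11)(6 9)(12 14)| = 2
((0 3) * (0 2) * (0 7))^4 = (7) = [0, 1, 2, 3, 4, 5, 6, 7]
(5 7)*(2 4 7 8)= (2 4 7 5 8)= [0, 1, 4, 3, 7, 8, 6, 5, 2]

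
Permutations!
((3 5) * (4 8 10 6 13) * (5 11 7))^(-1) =(3 5 7 11)(4 13 6 10 8) =[0, 1, 2, 5, 13, 7, 10, 11, 4, 9, 8, 3, 12, 6]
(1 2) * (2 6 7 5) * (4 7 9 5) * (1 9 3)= (1 6 3)(2 9 5)(4 7)= [0, 6, 9, 1, 7, 2, 3, 4, 8, 5]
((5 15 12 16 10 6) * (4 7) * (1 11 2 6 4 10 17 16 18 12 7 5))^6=(18)(1 2)(4 5 15 7 10)(6 11)=[0, 2, 1, 3, 5, 15, 11, 10, 8, 9, 4, 6, 12, 13, 14, 7, 16, 17, 18]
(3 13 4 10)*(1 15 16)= [0, 15, 2, 13, 10, 5, 6, 7, 8, 9, 3, 11, 12, 4, 14, 16, 1]= (1 15 16)(3 13 4 10)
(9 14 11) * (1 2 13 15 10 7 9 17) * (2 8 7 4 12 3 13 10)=(1 8 7 9 14 11 17)(2 10 4 12 3 13 15)=[0, 8, 10, 13, 12, 5, 6, 9, 7, 14, 4, 17, 3, 15, 11, 2, 16, 1]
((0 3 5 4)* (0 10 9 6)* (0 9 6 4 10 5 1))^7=(0 3 1)(4 10 9 5 6)=[3, 0, 2, 1, 10, 6, 4, 7, 8, 5, 9]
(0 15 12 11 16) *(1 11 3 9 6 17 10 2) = [15, 11, 1, 9, 4, 5, 17, 7, 8, 6, 2, 16, 3, 13, 14, 12, 0, 10] = (0 15 12 3 9 6 17 10 2 1 11 16)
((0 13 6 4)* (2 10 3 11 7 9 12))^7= (0 4 6 13)= [4, 1, 2, 3, 6, 5, 13, 7, 8, 9, 10, 11, 12, 0]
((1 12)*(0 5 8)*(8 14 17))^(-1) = (0 8 17 14 5)(1 12) = [8, 12, 2, 3, 4, 0, 6, 7, 17, 9, 10, 11, 1, 13, 5, 15, 16, 14]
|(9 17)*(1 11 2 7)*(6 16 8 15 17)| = 12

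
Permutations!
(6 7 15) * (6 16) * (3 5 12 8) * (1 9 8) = (1 9 8 3 5 12)(6 7 15 16) = [0, 9, 2, 5, 4, 12, 7, 15, 3, 8, 10, 11, 1, 13, 14, 16, 6]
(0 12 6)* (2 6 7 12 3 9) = (0 3 9 2 6)(7 12) = [3, 1, 6, 9, 4, 5, 0, 12, 8, 2, 10, 11, 7]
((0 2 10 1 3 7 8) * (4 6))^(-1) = (0 8 7 3 1 10 2)(4 6) = [8, 10, 0, 1, 6, 5, 4, 3, 7, 9, 2]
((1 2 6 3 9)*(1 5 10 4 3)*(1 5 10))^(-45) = (1 5 6 2)(3 4 10 9) = [0, 5, 1, 4, 10, 6, 2, 7, 8, 3, 9]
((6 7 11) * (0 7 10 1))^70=(0 10 11)(1 6 7)=[10, 6, 2, 3, 4, 5, 7, 1, 8, 9, 11, 0]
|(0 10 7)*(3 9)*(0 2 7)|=2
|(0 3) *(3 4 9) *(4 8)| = |(0 8 4 9 3)| = 5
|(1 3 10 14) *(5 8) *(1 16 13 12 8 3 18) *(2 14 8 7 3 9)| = |(1 18)(2 14 16 13 12 7 3 10 8 5 9)| = 22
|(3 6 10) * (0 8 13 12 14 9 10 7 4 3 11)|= |(0 8 13 12 14 9 10 11)(3 6 7 4)|= 8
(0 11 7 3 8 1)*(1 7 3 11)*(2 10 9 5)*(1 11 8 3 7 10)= (0 11 7 8 10 9 5 2 1)= [11, 0, 1, 3, 4, 2, 6, 8, 10, 5, 9, 7]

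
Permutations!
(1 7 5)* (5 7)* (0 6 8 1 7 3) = (0 6 8 1 5 7 3) = [6, 5, 2, 0, 4, 7, 8, 3, 1]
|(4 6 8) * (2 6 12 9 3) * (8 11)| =|(2 6 11 8 4 12 9 3)| =8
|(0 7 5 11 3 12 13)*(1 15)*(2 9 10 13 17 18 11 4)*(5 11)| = |(0 7 11 3 12 17 18 5 4 2 9 10 13)(1 15)| = 26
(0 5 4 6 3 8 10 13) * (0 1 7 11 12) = [5, 7, 2, 8, 6, 4, 3, 11, 10, 9, 13, 12, 0, 1] = (0 5 4 6 3 8 10 13 1 7 11 12)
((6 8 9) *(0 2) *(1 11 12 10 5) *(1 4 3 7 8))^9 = (0 2)(1 9 7 4 10 11 6 8 3 5 12) = [2, 9, 0, 5, 10, 12, 8, 4, 3, 7, 11, 6, 1]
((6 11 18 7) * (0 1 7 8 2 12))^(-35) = (0 1 7 6 11 18 8 2 12) = [1, 7, 12, 3, 4, 5, 11, 6, 2, 9, 10, 18, 0, 13, 14, 15, 16, 17, 8]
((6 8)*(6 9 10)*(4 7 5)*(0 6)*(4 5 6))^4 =(0 8 4 9 7 10 6) =[8, 1, 2, 3, 9, 5, 0, 10, 4, 7, 6]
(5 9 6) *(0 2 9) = (0 2 9 6 5) = [2, 1, 9, 3, 4, 0, 5, 7, 8, 6]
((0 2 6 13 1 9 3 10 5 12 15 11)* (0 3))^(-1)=(0 9 1 13 6 2)(3 11 15 12 5 10)=[9, 13, 0, 11, 4, 10, 2, 7, 8, 1, 3, 15, 5, 6, 14, 12]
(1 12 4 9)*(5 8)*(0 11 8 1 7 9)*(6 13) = (0 11 8 5 1 12 4)(6 13)(7 9) = [11, 12, 2, 3, 0, 1, 13, 9, 5, 7, 10, 8, 4, 6]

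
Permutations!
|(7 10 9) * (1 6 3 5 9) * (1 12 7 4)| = |(1 6 3 5 9 4)(7 10 12)| = 6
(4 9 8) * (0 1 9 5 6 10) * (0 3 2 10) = (0 1 9 8 4 5 6)(2 10 3) = [1, 9, 10, 2, 5, 6, 0, 7, 4, 8, 3]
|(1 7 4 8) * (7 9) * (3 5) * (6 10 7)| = 14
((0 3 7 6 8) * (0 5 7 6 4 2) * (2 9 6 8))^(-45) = (9) = [0, 1, 2, 3, 4, 5, 6, 7, 8, 9]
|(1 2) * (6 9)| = 2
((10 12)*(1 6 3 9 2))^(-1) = (1 2 9 3 6)(10 12) = [0, 2, 9, 6, 4, 5, 1, 7, 8, 3, 12, 11, 10]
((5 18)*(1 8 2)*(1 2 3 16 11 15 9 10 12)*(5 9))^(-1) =(1 12 10 9 18 5 15 11 16 3 8) =[0, 12, 2, 8, 4, 15, 6, 7, 1, 18, 9, 16, 10, 13, 14, 11, 3, 17, 5]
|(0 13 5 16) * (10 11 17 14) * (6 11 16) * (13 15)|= |(0 15 13 5 6 11 17 14 10 16)|= 10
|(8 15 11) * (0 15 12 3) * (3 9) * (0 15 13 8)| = 8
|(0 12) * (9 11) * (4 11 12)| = 5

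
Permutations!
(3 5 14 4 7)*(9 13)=(3 5 14 4 7)(9 13)=[0, 1, 2, 5, 7, 14, 6, 3, 8, 13, 10, 11, 12, 9, 4]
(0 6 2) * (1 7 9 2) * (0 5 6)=(1 7 9 2 5 6)=[0, 7, 5, 3, 4, 6, 1, 9, 8, 2]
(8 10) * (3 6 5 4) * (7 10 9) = (3 6 5 4)(7 10 8 9) = [0, 1, 2, 6, 3, 4, 5, 10, 9, 7, 8]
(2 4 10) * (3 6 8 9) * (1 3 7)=[0, 3, 4, 6, 10, 5, 8, 1, 9, 7, 2]=(1 3 6 8 9 7)(2 4 10)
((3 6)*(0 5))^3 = (0 5)(3 6) = [5, 1, 2, 6, 4, 0, 3]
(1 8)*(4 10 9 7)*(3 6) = (1 8)(3 6)(4 10 9 7) = [0, 8, 2, 6, 10, 5, 3, 4, 1, 7, 9]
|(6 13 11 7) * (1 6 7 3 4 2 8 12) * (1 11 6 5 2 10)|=|(1 5 2 8 12 11 3 4 10)(6 13)|=18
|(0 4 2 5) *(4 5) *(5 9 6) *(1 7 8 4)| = |(0 9 6 5)(1 7 8 4 2)| = 20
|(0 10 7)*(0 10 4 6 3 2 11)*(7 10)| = |(0 4 6 3 2 11)| = 6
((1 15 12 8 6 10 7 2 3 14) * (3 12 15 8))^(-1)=(15)(1 14 3 12 2 7 10 6 8)=[0, 14, 7, 12, 4, 5, 8, 10, 1, 9, 6, 11, 2, 13, 3, 15]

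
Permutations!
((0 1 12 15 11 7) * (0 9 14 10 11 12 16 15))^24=(0 12 15 16 1)(7 11 10 14 9)=[12, 0, 2, 3, 4, 5, 6, 11, 8, 7, 14, 10, 15, 13, 9, 16, 1]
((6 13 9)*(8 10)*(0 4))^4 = (6 13 9) = [0, 1, 2, 3, 4, 5, 13, 7, 8, 6, 10, 11, 12, 9]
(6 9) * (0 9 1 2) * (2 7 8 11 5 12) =(0 9 6 1 7 8 11 5 12 2) =[9, 7, 0, 3, 4, 12, 1, 8, 11, 6, 10, 5, 2]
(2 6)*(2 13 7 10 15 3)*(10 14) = (2 6 13 7 14 10 15 3) = [0, 1, 6, 2, 4, 5, 13, 14, 8, 9, 15, 11, 12, 7, 10, 3]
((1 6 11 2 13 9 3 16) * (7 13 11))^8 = (1 6 7 13 9 3 16) = [0, 6, 2, 16, 4, 5, 7, 13, 8, 3, 10, 11, 12, 9, 14, 15, 1]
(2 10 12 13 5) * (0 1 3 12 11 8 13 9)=(0 1 3 12 9)(2 10 11 8 13 5)=[1, 3, 10, 12, 4, 2, 6, 7, 13, 0, 11, 8, 9, 5]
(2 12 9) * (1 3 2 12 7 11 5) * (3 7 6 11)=(1 7 3 2 6 11 5)(9 12)=[0, 7, 6, 2, 4, 1, 11, 3, 8, 12, 10, 5, 9]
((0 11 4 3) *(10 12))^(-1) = (0 3 4 11)(10 12) = [3, 1, 2, 4, 11, 5, 6, 7, 8, 9, 12, 0, 10]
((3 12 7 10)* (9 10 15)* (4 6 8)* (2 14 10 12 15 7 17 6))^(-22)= (17)= [0, 1, 2, 3, 4, 5, 6, 7, 8, 9, 10, 11, 12, 13, 14, 15, 16, 17]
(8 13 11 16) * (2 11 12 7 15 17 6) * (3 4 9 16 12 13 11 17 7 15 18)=(2 17 6)(3 4 9 16 8 11 12 15 7 18)=[0, 1, 17, 4, 9, 5, 2, 18, 11, 16, 10, 12, 15, 13, 14, 7, 8, 6, 3]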